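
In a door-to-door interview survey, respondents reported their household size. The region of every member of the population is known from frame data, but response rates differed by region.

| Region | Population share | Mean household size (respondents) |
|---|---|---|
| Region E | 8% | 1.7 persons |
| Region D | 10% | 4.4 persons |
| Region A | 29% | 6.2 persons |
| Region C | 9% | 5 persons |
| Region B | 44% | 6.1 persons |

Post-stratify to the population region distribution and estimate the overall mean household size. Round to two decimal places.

5.51

Each cell contributes population-share × respondent value:
  Region E: 0.08 × 1.7 = 0.136
  Region D: 0.1 × 4.4 = 0.44
  Region A: 0.29 × 6.2 = 1.798
  Region C: 0.09 × 5 = 0.45
  Region B: 0.44 × 6.1 = 2.684
Post-stratified estimate = 5.508 → 5.51.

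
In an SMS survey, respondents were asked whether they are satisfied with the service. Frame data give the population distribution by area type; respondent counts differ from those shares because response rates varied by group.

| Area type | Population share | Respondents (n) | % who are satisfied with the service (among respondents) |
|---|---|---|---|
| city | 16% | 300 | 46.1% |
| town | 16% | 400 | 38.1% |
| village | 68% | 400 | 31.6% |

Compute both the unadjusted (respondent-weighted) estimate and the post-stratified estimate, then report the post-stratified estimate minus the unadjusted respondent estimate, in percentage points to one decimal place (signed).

Unadjusted (pooled respondent) estimate weights by respondent counts:
  (300/1100)×46.1 + (400/1100)×38.1 + (400/1100)×31.6 = 37.9182%
Post-stratifying to population shares instead:
  0.16×46.1 + 0.16×38.1 + 0.68×31.6 = 34.96%
Difference = 34.96 − 37.9182 = -2.9582 pp.

-3.0 percentage points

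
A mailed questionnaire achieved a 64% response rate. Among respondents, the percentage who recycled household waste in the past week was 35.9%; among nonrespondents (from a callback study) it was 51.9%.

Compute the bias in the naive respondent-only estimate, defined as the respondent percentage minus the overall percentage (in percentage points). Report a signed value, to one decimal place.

Nonresponse fraction = 1 − 0.64 = 0.36.
Bias = (nonresponse fraction) × (respondent percentage − nonrespondent percentage)
     = 0.36 × (35.9 − 51.9) = 0.36 × -16 = -5.76.

-5.8 percentage points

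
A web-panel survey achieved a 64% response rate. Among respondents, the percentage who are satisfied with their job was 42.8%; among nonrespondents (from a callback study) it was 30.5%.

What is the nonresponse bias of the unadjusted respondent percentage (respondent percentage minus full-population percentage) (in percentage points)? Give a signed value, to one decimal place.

+4.4 percentage points

Nonresponse fraction = 1 − 0.64 = 0.36.
Bias = (nonresponse fraction) × (respondent percentage − nonrespondent percentage)
     = 0.36 × (42.8 − 30.5) = 0.36 × 12.3 = 4.428.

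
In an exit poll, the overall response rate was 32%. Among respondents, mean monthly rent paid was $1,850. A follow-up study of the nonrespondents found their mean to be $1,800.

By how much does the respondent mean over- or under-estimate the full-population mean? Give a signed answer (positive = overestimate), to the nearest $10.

Nonresponse fraction = 1 − 0.32 = 0.68.
Bias = (nonresponse fraction) × (respondent mean − nonrespondent mean)
     = 0.68 × (1850 − 1800) = 0.68 × 50 = 34.

+$30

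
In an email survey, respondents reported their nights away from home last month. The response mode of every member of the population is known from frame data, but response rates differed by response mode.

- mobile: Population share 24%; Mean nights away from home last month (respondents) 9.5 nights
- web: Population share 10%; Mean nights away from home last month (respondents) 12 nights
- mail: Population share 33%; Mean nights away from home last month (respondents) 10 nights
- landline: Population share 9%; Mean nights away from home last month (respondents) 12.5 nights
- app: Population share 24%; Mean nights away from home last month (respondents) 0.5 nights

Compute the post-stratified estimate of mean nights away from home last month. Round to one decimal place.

8.0

Reweight to the known response mode distribution:
  mobile: 0.24 × 9.5 = 2.28
  web: 0.1 × 12 = 1.2
  mail: 0.33 × 10 = 3.3
  landline: 0.09 × 12.5 = 1.125
  app: 0.24 × 0.5 = 0.12
Post-stratified estimate = 8.025 → 8.0.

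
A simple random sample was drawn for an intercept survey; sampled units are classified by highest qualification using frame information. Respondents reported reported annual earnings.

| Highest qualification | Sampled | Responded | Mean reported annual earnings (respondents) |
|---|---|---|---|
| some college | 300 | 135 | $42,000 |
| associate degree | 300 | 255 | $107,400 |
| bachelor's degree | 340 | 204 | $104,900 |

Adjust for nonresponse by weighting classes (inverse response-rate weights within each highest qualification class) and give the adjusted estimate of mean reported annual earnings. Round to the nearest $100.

$85,600

Response rates by class: some college 135/300 = 45%, associate degree 255/300 = 85%, bachelor's degree 204/340 = 60%.
Weighting each respondent by the inverse class response rate inflates each class back to its sampled size, so the class weight is n_sampled:
  some college: 300 × 42,000 = 12,600,000
  associate degree: 300 × 107,400 = 32,220,000
  bachelor's degree: 340 × 104,900 = 35,666,000
Adjusted estimate = 80,486,000 / 940 = 85623.4 → $85,600.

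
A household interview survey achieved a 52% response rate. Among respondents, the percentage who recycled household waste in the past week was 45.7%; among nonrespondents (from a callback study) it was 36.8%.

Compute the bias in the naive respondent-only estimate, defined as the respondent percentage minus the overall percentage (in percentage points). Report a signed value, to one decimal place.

Nonresponse fraction = 1 − 0.52 = 0.48.
Bias = (nonresponse fraction) × (respondent percentage − nonrespondent percentage)
     = 0.48 × (45.7 − 36.8) = 0.48 × 8.9 = 4.272.

+4.3 percentage points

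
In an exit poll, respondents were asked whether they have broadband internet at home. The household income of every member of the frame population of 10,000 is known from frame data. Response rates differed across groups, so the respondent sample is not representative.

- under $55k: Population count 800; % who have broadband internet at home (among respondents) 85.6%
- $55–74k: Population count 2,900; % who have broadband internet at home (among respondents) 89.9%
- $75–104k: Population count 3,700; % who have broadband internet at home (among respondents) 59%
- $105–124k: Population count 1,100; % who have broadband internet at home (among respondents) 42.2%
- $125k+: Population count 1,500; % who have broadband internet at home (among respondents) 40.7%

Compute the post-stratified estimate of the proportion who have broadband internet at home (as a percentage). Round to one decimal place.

65.5%

Post-stratification weights by population share, not respondent share:
  under $55k: (800/10,000) × 85.6 = 6.848
  $55–74k: (2,900/10,000) × 89.9 = 26.071
  $75–104k: (3,700/10,000) × 59 = 21.83
  $105–124k: (1,100/10,000) × 42.2 = 4.642
  $125k+: (1,500/10,000) × 40.7 = 6.105
Post-stratified estimate = 65.496 → 65.5%.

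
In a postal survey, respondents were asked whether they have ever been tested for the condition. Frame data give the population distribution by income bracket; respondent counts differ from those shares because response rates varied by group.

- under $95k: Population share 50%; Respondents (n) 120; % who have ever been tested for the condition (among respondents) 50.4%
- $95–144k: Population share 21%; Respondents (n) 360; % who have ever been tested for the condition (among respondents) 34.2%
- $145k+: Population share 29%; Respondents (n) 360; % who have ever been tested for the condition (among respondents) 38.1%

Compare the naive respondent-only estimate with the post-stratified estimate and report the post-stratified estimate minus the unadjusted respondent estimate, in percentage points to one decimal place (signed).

Without adjustment, the pooled respondent share is:
  (120/840)×50.4 + (360/840)×34.2 + (360/840)×38.1 = 38.1857%
Reweighting by population income bracket shares:
  0.5×50.4 + 0.21×34.2 + 0.29×38.1 = 43.431%
Difference = 43.431 − 38.1857 = 5.2453 pp.

+5.2 percentage points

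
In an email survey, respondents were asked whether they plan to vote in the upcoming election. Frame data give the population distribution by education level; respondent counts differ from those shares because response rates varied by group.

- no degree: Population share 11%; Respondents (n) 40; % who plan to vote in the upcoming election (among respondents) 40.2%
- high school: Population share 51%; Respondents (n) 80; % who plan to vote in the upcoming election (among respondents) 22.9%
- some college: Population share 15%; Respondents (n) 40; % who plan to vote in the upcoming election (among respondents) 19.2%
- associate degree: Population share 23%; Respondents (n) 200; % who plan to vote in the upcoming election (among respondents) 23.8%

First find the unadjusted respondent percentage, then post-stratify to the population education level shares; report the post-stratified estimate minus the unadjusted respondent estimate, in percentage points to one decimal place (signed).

-0.5 percentage points

Naive respondent-only estimate (weights = respondent counts):
  (40/360)×40.2 + (80/360)×22.9 + (40/360)×19.2 + (200/360)×23.8 = 24.9111%
Reweighting by population education level shares:
  0.11×40.2 + 0.51×22.9 + 0.15×19.2 + 0.23×23.8 = 24.455%
Difference = 24.455 − 24.9111 = -0.4561 pp.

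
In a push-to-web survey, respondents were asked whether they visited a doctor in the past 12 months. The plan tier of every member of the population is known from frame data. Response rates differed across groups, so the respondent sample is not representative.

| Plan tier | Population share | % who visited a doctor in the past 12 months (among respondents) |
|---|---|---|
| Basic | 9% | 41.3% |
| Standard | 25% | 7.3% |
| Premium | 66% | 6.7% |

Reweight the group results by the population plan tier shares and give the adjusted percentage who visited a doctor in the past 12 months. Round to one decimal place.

Each cell contributes population-share × respondent value:
  Basic: 0.09 × 41.3 = 3.717
  Standard: 0.25 × 7.3 = 1.825
  Premium: 0.66 × 6.7 = 4.422
Post-stratified estimate = 9.964 → 10.0%.

10.0%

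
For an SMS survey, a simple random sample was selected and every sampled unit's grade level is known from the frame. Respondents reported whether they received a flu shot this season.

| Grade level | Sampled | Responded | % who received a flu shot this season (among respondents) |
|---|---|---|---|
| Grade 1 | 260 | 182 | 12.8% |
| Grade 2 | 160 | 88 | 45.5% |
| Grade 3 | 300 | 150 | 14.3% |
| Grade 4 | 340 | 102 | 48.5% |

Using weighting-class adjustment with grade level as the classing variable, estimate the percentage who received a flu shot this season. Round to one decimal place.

Class response rates: Grade 1 182/260 = 70%, Grade 2 88/160 = 55%, Grade 3 150/300 = 50%, Grade 4 102/340 = 30%.
Each respondent's weight = sampled/responded in their class; summing within a class gives n_sampled, so:
  Grade 1: 260 × 12.8 = 3328
  Grade 2: 160 × 45.5 = 7280
  Grade 3: 300 × 14.3 = 4290
  Grade 4: 340 × 48.5 = 16,490
Adjusted estimate = 31,388 / 1,060 = 29.6113 → 29.6%.

29.6%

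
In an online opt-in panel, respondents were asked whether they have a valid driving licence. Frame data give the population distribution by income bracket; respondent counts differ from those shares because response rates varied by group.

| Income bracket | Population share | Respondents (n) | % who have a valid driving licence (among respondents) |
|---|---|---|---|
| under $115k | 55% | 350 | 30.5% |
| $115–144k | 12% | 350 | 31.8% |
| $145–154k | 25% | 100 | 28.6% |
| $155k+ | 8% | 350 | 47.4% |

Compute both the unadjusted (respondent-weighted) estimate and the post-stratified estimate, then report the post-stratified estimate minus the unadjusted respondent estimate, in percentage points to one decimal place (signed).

Naive respondent-only estimate (weights = respondent counts):
  (350/1150)×30.5 + (350/1150)×31.8 + (100/1150)×28.6 + (350/1150)×47.4 = 35.8739%
Post-stratified estimate weights by population shares:
  0.55×30.5 + 0.12×31.8 + 0.25×28.6 + 0.08×47.4 = 31.533%
Difference = 31.533 − 35.8739 = -4.3409 pp.

-4.3 percentage points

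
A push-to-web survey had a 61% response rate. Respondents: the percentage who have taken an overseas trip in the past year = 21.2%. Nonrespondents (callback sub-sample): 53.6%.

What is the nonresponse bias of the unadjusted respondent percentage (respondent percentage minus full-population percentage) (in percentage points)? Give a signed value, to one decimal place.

-12.6 percentage points

Nonresponse fraction = 1 − 0.61 = 0.39.
Bias = (nonresponse fraction) × (respondent percentage − nonrespondent percentage)
     = 0.39 × (21.2 − 53.6) = 0.39 × -32.4 = -12.636.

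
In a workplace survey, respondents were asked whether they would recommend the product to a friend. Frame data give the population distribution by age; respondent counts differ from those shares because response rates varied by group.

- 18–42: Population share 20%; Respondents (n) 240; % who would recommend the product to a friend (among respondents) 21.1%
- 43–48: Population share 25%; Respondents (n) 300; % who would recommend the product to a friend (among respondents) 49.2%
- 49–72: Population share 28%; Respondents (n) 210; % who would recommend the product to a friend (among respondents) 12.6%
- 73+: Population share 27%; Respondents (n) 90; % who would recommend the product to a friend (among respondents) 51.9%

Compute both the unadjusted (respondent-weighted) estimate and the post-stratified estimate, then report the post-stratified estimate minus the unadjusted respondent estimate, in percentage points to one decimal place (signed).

Naive respondent-only estimate (weights = respondent counts):
  (240/840)×21.1 + (300/840)×49.2 + (210/840)×12.6 + (90/840)×51.9 = 32.3107%
Post-stratifying to population shares instead:
  0.2×21.1 + 0.25×49.2 + 0.28×12.6 + 0.27×51.9 = 34.061%
Difference = 34.061 − 32.3107 = 1.7503 pp.

+1.8 percentage points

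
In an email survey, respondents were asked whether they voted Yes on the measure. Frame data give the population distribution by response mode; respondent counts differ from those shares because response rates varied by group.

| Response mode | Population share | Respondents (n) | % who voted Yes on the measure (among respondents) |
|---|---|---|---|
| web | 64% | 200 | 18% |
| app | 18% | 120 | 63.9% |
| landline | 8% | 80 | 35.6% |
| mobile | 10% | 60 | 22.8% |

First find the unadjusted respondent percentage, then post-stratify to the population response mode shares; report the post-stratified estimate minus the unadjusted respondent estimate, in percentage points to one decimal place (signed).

-5.5 percentage points

Unadjusted (pooled respondent) estimate weights by respondent counts:
  (200/460)×18 + (120/460)×63.9 + (80/460)×35.6 + (60/460)×22.8 = 33.6609%
Reweighting by population response mode shares:
  0.64×18 + 0.18×63.9 + 0.08×35.6 + 0.1×22.8 = 28.15%
Difference = 28.15 − 33.6609 = -5.5109 pp.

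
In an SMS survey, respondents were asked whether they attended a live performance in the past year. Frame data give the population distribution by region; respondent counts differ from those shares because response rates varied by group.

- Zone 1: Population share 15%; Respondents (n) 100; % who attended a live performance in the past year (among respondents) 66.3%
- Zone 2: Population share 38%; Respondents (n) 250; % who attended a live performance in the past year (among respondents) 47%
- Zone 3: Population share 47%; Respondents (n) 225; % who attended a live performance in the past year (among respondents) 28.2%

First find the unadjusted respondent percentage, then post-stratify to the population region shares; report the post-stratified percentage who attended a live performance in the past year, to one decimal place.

41.1%

Without adjustment, the pooled respondent share is:
  (100/575)×66.3 + (250/575)×47 + (225/575)×28.2 = 43%
Post-stratified estimate weights by population shares:
  0.15×66.3 + 0.38×47 + 0.47×28.2 = 41.059%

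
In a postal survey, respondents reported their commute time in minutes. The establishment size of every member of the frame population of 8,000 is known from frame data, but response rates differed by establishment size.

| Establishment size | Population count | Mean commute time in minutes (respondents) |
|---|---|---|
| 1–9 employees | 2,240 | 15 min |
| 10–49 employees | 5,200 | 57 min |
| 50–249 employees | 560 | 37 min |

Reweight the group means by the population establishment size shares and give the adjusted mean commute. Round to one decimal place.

43.8

Post-stratification weights by population share, not respondent share:
  1–9 employees: (2,240/8,000) × 15 = 4.2
  10–49 employees: (5,200/8,000) × 57 = 37.05
  50–249 employees: (560/8,000) × 37 = 2.59
Post-stratified estimate = 43.84 → 43.8.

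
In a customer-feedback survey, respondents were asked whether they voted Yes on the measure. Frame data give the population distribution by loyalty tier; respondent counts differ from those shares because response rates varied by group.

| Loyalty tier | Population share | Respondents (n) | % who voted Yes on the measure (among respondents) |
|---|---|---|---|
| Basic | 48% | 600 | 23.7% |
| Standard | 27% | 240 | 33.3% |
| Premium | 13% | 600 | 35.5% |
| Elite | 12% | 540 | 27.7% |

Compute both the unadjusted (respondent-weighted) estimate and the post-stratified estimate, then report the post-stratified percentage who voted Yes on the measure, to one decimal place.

28.3%

Naive respondent-only estimate (weights = respondent counts):
  (600/1980)×23.7 + (240/1980)×33.3 + (600/1980)×35.5 + (540/1980)×27.7 = 29.5303%
Reweighting by population loyalty tier shares:
  0.48×23.7 + 0.27×33.3 + 0.13×35.5 + 0.12×27.7 = 28.306%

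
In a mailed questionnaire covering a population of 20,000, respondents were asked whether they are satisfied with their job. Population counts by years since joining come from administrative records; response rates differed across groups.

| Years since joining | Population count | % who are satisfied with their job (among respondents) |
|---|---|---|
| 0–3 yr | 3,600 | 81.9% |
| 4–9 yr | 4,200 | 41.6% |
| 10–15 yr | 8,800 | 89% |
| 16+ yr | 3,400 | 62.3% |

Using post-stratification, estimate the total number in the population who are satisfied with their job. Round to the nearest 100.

14,600

Apply each group's respondent rate to its population count:
  0–3 yr: 3,600 × 81.9% = 2948.4
  4–9 yr: 4,200 × 41.6% = 1747.2
  10–15 yr: 8,800 × 89% = 7832
  16+ yr: 3,400 × 62.3% = 2118.2
Estimated total = 14645.8 → 14,600.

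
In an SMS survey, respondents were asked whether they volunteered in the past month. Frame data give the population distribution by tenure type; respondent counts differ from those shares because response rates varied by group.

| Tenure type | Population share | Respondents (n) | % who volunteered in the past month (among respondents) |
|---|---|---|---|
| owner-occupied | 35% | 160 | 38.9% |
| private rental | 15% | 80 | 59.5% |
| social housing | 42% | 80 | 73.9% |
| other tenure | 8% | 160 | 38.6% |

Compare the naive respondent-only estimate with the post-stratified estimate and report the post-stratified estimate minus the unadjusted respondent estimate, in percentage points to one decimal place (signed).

+8.6 percentage points

Unadjusted (pooled respondent) estimate weights by respondent counts:
  (160/480)×38.9 + (80/480)×59.5 + (80/480)×73.9 + (160/480)×38.6 = 48.0667%
Post-stratifying to population shares instead:
  0.35×38.9 + 0.15×59.5 + 0.42×73.9 + 0.08×38.6 = 56.666%
Difference = 56.666 − 48.0667 = 8.5993 pp.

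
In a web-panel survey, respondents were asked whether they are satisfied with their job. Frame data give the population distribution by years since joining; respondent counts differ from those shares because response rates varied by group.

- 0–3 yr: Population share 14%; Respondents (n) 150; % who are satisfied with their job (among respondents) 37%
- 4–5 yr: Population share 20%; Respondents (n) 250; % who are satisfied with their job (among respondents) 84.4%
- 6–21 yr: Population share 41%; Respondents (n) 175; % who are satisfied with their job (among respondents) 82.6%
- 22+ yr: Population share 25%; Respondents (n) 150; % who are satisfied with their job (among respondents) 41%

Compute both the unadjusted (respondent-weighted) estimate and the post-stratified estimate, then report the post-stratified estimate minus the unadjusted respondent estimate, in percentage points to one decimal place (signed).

Without adjustment, the pooled respondent share is:
  (150/725)×37 + (250/725)×84.4 + (175/725)×82.6 + (150/725)×41 = 65.1793%
Post-stratified estimate weights by population shares:
  0.14×37 + 0.2×84.4 + 0.41×82.6 + 0.25×41 = 66.176%
Difference = 66.176 − 65.1793 = 0.9967 pp.

+1.0 percentage points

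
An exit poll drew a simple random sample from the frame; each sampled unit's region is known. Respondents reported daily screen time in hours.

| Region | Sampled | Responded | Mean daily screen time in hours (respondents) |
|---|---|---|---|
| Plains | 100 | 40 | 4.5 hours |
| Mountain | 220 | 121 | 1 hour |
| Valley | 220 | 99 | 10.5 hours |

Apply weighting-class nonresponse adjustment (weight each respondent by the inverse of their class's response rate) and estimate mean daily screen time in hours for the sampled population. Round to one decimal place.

5.5

Response rates by class: Plains 40/100 = 40%, Mountain 121/220 = 55%, Valley 99/220 = 45%.
Each respondent's weight = sampled/responded in their class; summing within a class gives n_sampled, so:
  Plains: 100 × 4.5 = 450
  Mountain: 220 × 1 = 220
  Valley: 220 × 10.5 = 2310
Adjusted estimate = 2980 / 540 = 5.51852 → 5.5.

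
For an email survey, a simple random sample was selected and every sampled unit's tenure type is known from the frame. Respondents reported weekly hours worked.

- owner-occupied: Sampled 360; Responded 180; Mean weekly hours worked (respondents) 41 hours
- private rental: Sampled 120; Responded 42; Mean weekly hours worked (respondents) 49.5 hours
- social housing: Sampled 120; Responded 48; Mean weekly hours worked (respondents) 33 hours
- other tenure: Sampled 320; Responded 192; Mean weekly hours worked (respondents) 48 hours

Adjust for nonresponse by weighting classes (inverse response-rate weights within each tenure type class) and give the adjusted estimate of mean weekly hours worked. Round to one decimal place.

43.5

Class response rates: owner-occupied 180/360 = 50%, private rental 42/120 = 35%, social housing 48/120 = 40%, other tenure 192/320 = 60%.
Weighting each respondent by the inverse class response rate inflates each class back to its sampled size, so the class weight is n_sampled:
  owner-occupied: 360 × 41 = 14,760
  private rental: 120 × 49.5 = 5940
  social housing: 120 × 33 = 3960
  other tenure: 320 × 48 = 15,360
Adjusted estimate = 40,020 / 920 = 43.5 → 43.5.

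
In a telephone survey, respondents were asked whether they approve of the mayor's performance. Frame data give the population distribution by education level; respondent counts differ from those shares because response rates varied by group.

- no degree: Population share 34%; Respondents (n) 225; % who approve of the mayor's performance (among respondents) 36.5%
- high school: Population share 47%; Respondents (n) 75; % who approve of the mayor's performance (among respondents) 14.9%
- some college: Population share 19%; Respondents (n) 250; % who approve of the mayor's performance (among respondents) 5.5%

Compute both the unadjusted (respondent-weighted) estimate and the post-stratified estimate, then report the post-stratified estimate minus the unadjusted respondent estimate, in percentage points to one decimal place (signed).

+1.0 percentage points

Naive respondent-only estimate (weights = respondent counts):
  (225/550)×36.5 + (75/550)×14.9 + (250/550)×5.5 = 19.4636%
Post-stratifying to population shares instead:
  0.34×36.5 + 0.47×14.9 + 0.19×5.5 = 20.458%
Difference = 20.458 − 19.4636 = 0.9944 pp.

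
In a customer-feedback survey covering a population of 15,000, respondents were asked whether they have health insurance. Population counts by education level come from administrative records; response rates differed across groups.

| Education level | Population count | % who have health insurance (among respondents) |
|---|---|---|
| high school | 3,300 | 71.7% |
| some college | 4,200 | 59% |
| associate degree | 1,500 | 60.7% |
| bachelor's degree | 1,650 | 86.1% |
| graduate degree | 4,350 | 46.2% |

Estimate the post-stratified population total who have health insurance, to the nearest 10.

Estimated count per cell = population count × respondent percentage:
  high school: 3,300 × 71.7% = 2366.1
  some college: 4,200 × 59% = 2478
  associate degree: 1,500 × 60.7% = 910.5
  bachelor's degree: 1,650 × 86.1% = 1420.65
  graduate degree: 4,350 × 46.2% = 2009.7
Estimated total = 9184.95 → 9,180.

9,180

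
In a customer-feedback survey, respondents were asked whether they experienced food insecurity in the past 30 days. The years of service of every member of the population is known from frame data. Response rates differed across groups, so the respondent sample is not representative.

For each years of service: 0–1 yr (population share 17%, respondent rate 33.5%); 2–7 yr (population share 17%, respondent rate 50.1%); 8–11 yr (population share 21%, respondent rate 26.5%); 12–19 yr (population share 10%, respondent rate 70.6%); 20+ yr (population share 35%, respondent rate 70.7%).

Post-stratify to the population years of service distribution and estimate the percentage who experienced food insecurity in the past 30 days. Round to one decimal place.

51.6%

Post-stratification weights by population share, not respondent share:
  0–1 yr: 0.17 × 33.5 = 5.695
  2–7 yr: 0.17 × 50.1 = 8.517
  8–11 yr: 0.21 × 26.5 = 5.565
  12–19 yr: 0.1 × 70.6 = 7.06
  20+ yr: 0.35 × 70.7 = 24.745
Post-stratified estimate = 51.582 → 51.6%.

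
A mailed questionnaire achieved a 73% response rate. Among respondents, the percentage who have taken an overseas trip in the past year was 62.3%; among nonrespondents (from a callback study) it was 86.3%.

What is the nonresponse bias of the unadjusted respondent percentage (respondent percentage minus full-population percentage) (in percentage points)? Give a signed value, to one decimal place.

-6.5 percentage points

Nonresponse fraction = 1 − 0.73 = 0.27.
Bias = (nonresponse fraction) × (respondent percentage − nonrespondent percentage)
     = 0.27 × (62.3 − 86.3) = 0.27 × -24 = -6.48.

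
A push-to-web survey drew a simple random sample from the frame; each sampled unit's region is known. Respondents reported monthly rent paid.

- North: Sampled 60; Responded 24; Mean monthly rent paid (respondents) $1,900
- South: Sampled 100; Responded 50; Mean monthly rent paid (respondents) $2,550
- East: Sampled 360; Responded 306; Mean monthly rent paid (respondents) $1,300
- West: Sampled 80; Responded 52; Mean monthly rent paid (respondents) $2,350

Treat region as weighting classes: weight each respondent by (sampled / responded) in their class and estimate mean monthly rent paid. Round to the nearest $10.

Class response rates: North 24/60 = 40%, South 50/100 = 50%, East 306/360 = 85%, West 52/80 = 65%.
Each respondent's weight = sampled/responded in their class; summing within a class gives n_sampled, so:
  North: 60 × 1900 = 114,000
  South: 100 × 2550 = 255,000
  East: 360 × 1300 = 468,000
  West: 80 × 2350 = 188,000
Adjusted estimate = 1,025,000 / 600 = 1708.33 → $1,710.

$1,710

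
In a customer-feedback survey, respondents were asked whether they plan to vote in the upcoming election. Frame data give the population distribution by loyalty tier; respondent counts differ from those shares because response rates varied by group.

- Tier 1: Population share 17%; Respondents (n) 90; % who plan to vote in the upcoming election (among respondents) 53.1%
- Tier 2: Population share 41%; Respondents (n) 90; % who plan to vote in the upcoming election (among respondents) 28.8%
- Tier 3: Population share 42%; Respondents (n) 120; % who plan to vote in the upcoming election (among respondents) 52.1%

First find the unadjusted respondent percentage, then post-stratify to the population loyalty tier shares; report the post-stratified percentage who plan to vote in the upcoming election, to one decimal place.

Unadjusted (pooled respondent) estimate weights by respondent counts:
  (90/300)×53.1 + (90/300)×28.8 + (120/300)×52.1 = 45.41%
Post-stratified estimate weights by population shares:
  0.17×53.1 + 0.41×28.8 + 0.42×52.1 = 42.717%

42.7%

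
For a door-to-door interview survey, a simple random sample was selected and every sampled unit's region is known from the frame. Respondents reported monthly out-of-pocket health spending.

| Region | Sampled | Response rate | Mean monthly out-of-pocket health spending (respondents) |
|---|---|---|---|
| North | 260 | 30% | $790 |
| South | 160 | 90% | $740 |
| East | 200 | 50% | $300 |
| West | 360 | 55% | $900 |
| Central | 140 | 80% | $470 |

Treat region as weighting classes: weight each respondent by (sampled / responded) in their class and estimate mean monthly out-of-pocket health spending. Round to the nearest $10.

Each respondent's weight = sampled/responded in their class; summing within a class gives n_sampled, so:
  North: 260 × 790 = 205,400
  South: 160 × 740 = 118,400
  East: 200 × 300 = 60,000
  West: 360 × 900 = 324,000
  Central: 140 × 470 = 65,800
Adjusted estimate = 773,600 / 1,120 = 690.714 → $690.

$690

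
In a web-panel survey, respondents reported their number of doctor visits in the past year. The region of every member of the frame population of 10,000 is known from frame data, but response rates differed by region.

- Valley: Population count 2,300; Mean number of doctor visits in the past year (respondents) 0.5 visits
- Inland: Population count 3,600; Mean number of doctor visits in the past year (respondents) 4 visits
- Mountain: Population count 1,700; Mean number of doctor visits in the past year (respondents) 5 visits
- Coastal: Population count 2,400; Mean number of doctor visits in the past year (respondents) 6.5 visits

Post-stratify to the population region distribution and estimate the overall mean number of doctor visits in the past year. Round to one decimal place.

4.0

Weight each group's respondent value by its population share:
  Valley: (2,300/10,000) × 0.5 = 0.115
  Inland: (3,600/10,000) × 4 = 1.44
  Mountain: (1,700/10,000) × 5 = 0.85
  Coastal: (2,400/10,000) × 6.5 = 1.56
Post-stratified estimate = 3.965 → 4.0.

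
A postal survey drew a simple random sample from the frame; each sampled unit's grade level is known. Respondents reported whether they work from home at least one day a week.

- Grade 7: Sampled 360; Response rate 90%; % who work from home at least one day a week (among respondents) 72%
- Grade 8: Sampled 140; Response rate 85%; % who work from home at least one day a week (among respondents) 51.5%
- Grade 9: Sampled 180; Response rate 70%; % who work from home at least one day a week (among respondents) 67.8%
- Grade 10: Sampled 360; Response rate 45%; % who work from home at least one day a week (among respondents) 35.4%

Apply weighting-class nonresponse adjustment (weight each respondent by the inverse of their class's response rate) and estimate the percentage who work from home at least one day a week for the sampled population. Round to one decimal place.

55.8%

Each respondent's weight = sampled/responded in their class; summing within a class gives n_sampled, so:
  Grade 7: 360 × 72 = 25,920
  Grade 8: 140 × 51.5 = 7210
  Grade 9: 180 × 67.8 = 12,204
  Grade 10: 360 × 35.4 = 12,744
Adjusted estimate = 58,078 / 1,040 = 55.8442 → 55.8%.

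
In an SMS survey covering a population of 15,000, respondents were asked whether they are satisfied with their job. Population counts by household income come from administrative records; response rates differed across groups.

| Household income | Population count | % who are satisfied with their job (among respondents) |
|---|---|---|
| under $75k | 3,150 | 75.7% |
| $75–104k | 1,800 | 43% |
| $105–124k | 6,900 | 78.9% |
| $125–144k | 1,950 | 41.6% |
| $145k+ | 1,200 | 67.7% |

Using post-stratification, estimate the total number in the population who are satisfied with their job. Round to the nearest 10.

10,230

Apply each group's respondent rate to its population count:
  under $75k: 3,150 × 75.7% = 2384.55
  $75–104k: 1,800 × 43% = 774
  $105–124k: 6,900 × 78.9% = 5444.1
  $125–144k: 1,950 × 41.6% = 811.2
  $145k+: 1,200 × 67.7% = 812.4
Estimated total = 10226.2 → 10,230.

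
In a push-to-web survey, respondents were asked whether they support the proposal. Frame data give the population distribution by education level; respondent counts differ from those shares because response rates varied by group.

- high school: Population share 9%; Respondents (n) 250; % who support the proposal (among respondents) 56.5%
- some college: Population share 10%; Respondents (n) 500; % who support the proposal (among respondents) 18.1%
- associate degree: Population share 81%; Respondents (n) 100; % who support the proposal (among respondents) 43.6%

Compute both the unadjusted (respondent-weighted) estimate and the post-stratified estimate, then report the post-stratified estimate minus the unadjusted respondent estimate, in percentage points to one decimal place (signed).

+9.8 percentage points

Unadjusted (pooled respondent) estimate weights by respondent counts:
  (250/850)×56.5 + (500/850)×18.1 + (100/850)×43.6 = 32.3941%
Post-stratifying to population shares instead:
  0.09×56.5 + 0.1×18.1 + 0.81×43.6 = 42.211%
Difference = 42.211 − 32.3941 = 9.8169 pp.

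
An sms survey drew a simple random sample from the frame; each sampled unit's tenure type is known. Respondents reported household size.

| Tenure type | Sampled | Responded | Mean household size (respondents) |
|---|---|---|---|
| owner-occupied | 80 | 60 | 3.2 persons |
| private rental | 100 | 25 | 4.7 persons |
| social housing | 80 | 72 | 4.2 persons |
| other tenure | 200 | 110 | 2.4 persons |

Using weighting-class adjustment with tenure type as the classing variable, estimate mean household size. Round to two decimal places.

Response rates by class: owner-occupied 60/80 = 75%, private rental 25/100 = 25%, social housing 72/80 = 90%, other tenure 110/200 = 55%.
Inverse-response-rate weighting restores each class to its sampled count, so class totals weight by n_sampled:
  owner-occupied: 80 × 3.2 = 256
  private rental: 100 × 4.7 = 470
  social housing: 80 × 4.2 = 336
  other tenure: 200 × 2.4 = 480
Adjusted estimate = 1542 / 460 = 3.35217 → 3.35.

3.35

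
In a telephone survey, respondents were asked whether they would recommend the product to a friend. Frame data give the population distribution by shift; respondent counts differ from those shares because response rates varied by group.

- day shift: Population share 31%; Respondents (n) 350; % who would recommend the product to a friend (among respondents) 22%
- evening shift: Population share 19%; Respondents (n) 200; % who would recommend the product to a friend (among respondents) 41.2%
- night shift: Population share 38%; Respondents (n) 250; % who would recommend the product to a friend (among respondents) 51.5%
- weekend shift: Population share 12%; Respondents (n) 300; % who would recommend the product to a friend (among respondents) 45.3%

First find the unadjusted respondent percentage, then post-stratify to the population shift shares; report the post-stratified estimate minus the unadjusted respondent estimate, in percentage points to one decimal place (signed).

Unadjusted (pooled respondent) estimate weights by respondent counts:
  (350/1100)×22 + (200/1100)×41.2 + (250/1100)×51.5 + (300/1100)×45.3 = 38.55%
Post-stratified estimate weights by population shares:
  0.31×22 + 0.19×41.2 + 0.38×51.5 + 0.12×45.3 = 39.654%
Difference = 39.654 − 38.55 = 1.104 pp.

+1.1 percentage points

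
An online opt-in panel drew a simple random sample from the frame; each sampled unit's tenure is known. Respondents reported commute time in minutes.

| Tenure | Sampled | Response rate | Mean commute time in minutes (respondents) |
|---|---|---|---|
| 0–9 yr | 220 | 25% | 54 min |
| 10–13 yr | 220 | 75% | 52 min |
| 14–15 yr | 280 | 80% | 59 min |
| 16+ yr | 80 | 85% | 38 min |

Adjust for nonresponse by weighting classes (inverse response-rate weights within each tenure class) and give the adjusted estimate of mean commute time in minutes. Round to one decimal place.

53.6

Weighting each respondent by the inverse class response rate inflates each class back to its sampled size, so the class weight is n_sampled:
  0–9 yr: 220 × 54 = 11,880
  10–13 yr: 220 × 52 = 11,440
  14–15 yr: 280 × 59 = 16,520
  16+ yr: 80 × 38 = 3040
Adjusted estimate = 42,880 / 800 = 53.6 → 53.6.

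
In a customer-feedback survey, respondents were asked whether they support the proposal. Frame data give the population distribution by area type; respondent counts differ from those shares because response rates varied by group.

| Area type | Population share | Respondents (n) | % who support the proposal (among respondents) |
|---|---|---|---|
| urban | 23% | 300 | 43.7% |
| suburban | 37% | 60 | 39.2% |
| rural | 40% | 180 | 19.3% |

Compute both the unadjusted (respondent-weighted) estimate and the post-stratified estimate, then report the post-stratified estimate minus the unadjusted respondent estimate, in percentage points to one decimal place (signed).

-2.8 percentage points

Without adjustment, the pooled respondent share is:
  (300/540)×43.7 + (60/540)×39.2 + (180/540)×19.3 = 35.0667%
Post-stratifying to population shares instead:
  0.23×43.7 + 0.37×39.2 + 0.4×19.3 = 32.275%
Difference = 32.275 − 35.0667 = -2.7917 pp.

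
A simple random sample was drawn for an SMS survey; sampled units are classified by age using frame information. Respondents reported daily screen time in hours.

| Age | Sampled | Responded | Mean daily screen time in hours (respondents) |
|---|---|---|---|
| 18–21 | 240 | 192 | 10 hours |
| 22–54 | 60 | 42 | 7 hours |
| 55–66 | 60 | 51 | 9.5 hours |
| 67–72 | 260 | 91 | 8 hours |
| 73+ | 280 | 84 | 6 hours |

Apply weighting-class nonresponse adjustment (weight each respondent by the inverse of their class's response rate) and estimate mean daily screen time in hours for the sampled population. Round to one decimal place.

7.9

Response rates by class: 18–21 192/240 = 80%, 22–54 42/60 = 70%, 55–66 51/60 = 85%, 67–72 91/260 = 35%, 73+ 84/280 = 30%.
Inverse-response-rate weighting restores each class to its sampled count, so class totals weight by n_sampled:
  18–21: 240 × 10 = 2400
  22–54: 60 × 7 = 420
  55–66: 60 × 9.5 = 570
  67–72: 260 × 8 = 2080
  73+: 280 × 6 = 1680
Adjusted estimate = 7150 / 900 = 7.94444 → 7.9.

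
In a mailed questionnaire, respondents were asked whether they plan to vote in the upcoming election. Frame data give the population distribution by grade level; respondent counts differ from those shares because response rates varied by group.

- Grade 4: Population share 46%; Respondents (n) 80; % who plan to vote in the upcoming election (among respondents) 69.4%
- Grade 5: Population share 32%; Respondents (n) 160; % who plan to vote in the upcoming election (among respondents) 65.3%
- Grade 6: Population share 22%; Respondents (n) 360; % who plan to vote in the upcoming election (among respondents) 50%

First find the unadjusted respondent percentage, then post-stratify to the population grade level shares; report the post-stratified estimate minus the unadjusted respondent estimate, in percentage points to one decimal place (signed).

+7.2 percentage points

Without adjustment, the pooled respondent share is:
  (80/600)×69.4 + (160/600)×65.3 + (360/600)×50 = 56.6667%
Post-stratifying to population shares instead:
  0.46×69.4 + 0.32×65.3 + 0.22×50 = 63.82%
Difference = 63.82 − 56.6667 = 7.1533 pp.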